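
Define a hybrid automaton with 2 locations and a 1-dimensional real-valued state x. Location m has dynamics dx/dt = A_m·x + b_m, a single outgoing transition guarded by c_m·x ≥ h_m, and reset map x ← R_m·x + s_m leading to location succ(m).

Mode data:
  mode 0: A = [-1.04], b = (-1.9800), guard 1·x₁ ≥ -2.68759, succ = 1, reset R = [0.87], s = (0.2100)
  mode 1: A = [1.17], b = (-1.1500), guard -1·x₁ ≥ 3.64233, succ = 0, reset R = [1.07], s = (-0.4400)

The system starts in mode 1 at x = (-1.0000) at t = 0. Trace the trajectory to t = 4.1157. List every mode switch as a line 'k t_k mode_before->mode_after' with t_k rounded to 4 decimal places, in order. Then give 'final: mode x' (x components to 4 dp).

Mode 1: guard c·x = 3.6423 hit at Δt = 0.7239 (t = 0.7239), x⁻ = (-3.6423) → reset → x⁺ = (-4.3373), jump to mode 0
Mode 0: guard c·x = -2.6876 hit at Δt = 1.0894 (t = 1.8133), x⁻ = (-2.6876) → reset → x⁺ = (-2.1282), jump to mode 1
Mode 1: guard c·x = 3.6423 hit at Δt = 0.3389 (t = 2.1522), x⁻ = (-3.6423) → reset → x⁺ = (-4.3373), jump to mode 0
Mode 0: guard c·x = -2.6876 hit at Δt = 1.0894 (t = 3.2416), x⁻ = (-2.6876) → reset → x⁺ = (-2.1282), jump to mode 1
Mode 1: guard c·x = 3.6423 hit at Δt = 0.3389 (t = 3.5806), x⁻ = (-3.6423) → reset → x⁺ = (-4.3373), jump to mode 0
Mode 0: flow for 0.5351 to horizon, guard not reached → x = (-3.2987)

1 0.7239 1->0
2 1.8133 0->1
3 2.1522 1->0
4 3.2416 0->1
5 3.5806 1->0
final: 0 -3.2987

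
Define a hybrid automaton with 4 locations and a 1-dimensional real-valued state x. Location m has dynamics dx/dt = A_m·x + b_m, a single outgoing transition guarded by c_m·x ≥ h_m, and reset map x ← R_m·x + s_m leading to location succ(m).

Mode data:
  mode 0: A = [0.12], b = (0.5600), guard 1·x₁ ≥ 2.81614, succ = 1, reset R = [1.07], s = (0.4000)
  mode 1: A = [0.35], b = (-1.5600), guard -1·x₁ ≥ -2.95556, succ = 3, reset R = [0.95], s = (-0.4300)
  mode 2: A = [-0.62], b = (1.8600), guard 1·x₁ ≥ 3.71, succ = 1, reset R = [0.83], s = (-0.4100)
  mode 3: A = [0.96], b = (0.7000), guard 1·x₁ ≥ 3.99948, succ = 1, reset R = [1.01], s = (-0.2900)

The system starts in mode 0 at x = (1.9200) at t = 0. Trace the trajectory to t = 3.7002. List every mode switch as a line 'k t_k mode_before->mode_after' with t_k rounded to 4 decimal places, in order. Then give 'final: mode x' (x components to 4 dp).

1 1.0630 0->1
2 2.1018 1->3
3 2.5393 3->1
final: 1 3.3947

Mode 0: guard c·x = 2.8161 hit at Δt = 1.0630 (t = 1.0630), x⁻ = (2.8161) → reset → x⁺ = (3.4133), jump to mode 1
Mode 1: guard c·x = -2.9556 hit at Δt = 1.0388 (t = 2.1018), x⁻ = (2.9556) → reset → x⁺ = (2.3778), jump to mode 3
Mode 3: guard c·x = 3.9995 hit at Δt = 0.4375 (t = 2.5393), x⁻ = (3.9995) → reset → x⁺ = (3.7495), jump to mode 1
Mode 1: flow for 1.1609 to horizon, guard not reached → x = (3.3947)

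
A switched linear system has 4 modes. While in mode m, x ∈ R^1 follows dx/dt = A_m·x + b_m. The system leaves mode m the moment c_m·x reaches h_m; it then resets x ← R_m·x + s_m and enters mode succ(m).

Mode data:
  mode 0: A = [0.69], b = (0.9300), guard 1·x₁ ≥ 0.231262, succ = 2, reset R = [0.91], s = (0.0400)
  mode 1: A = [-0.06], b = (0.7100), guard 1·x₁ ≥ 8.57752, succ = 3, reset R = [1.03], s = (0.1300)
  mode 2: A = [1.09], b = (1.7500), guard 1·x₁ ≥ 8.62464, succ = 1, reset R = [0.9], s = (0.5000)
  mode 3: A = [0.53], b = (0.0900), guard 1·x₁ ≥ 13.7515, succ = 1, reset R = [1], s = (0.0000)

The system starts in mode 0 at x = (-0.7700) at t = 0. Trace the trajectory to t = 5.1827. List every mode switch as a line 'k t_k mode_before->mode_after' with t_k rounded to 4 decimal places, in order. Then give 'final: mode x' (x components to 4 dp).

1 1.4570 0->2
2 3.0230 2->1
3 4.5638 1->3
final: 3 12.5111

Mode 0: guard c·x = 0.2313 hit at Δt = 1.4570 (t = 1.4570), x⁻ = (0.2313) → reset → x⁺ = (0.2504), jump to mode 2
Mode 2: guard c·x = 8.6246 hit at Δt = 1.5660 (t = 3.0230), x⁻ = (8.6246) → reset → x⁺ = (8.2622), jump to mode 1
Mode 1: guard c·x = 8.5775 hit at Δt = 1.5408 (t = 4.5638), x⁻ = (8.5775) → reset → x⁺ = (8.9648), jump to mode 3
Mode 3: flow for 0.6189 to horizon, guard not reached → x = (12.5111)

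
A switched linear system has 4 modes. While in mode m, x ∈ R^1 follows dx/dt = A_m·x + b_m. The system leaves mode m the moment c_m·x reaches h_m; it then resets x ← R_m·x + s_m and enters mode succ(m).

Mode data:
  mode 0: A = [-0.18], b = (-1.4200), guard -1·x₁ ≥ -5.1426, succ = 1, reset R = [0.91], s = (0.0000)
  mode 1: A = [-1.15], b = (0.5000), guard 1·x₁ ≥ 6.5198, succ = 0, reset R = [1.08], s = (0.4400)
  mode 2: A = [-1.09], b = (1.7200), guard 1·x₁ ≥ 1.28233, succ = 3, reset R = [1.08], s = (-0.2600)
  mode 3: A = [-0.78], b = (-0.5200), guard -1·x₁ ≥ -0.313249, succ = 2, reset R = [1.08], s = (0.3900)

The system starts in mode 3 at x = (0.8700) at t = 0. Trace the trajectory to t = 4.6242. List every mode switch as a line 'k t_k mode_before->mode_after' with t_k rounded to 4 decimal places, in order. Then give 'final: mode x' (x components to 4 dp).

Mode 3: guard c·x = -0.3132 hit at Δt = 0.5768 (t = 0.5768), x⁻ = (0.3132) → reset → x⁺ = (0.7283), jump to mode 2
Mode 2: guard c·x = 1.2823 hit at Δt = 0.9685 (t = 1.5453), x⁻ = (1.2823) → reset → x⁺ = (1.1249), jump to mode 3
Mode 3: guard c·x = -0.3132 hit at Δt = 0.7736 (t = 2.3189), x⁻ = (0.3132) → reset → x⁺ = (0.7283), jump to mode 2
Mode 2: guard c·x = 1.2823 hit at Δt = 0.9685 (t = 3.2874), x⁻ = (1.2823) → reset → x⁺ = (1.1249), jump to mode 3
Mode 3: guard c·x = -0.3132 hit at Δt = 0.7736 (t = 4.0610), x⁻ = (0.3132) → reset → x⁺ = (0.7283), jump to mode 2
Mode 2: flow for 0.5632 to horizon, guard not reached → x = (1.1181)

1 0.5768 3->2
2 1.5453 2->3
3 2.3189 3->2
4 3.2874 2->3
5 4.0610 3->2
final: 2 1.1181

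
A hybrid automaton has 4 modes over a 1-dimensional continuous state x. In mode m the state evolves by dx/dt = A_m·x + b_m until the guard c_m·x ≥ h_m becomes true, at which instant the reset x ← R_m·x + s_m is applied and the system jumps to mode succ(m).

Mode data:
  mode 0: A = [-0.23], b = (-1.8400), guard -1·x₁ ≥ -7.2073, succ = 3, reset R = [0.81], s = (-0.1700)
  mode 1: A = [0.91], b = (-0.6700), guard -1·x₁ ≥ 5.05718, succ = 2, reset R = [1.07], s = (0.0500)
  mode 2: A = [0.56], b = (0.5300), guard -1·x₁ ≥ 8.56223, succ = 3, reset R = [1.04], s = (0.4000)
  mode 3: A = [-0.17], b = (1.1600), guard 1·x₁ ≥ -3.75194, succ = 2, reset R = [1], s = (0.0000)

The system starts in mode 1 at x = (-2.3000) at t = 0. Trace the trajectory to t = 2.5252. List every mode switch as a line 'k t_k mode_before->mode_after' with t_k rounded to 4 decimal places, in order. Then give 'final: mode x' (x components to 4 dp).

Mode 1: guard c·x = 5.0572 hit at Δt = 0.7100 (t = 0.7100), x⁻ = (-5.0572) → reset → x⁺ = (-5.3612), jump to mode 2
Mode 2: guard c·x = 8.5622 hit at Δt = 0.9737 (t = 1.6837), x⁻ = (-8.5622) → reset → x⁺ = (-8.5047), jump to mode 3
Mode 3: flow for 0.8415 to horizon, guard not reached → x = (-6.4616)

1 0.7100 1->2
2 1.6837 2->3
final: 3 -6.4616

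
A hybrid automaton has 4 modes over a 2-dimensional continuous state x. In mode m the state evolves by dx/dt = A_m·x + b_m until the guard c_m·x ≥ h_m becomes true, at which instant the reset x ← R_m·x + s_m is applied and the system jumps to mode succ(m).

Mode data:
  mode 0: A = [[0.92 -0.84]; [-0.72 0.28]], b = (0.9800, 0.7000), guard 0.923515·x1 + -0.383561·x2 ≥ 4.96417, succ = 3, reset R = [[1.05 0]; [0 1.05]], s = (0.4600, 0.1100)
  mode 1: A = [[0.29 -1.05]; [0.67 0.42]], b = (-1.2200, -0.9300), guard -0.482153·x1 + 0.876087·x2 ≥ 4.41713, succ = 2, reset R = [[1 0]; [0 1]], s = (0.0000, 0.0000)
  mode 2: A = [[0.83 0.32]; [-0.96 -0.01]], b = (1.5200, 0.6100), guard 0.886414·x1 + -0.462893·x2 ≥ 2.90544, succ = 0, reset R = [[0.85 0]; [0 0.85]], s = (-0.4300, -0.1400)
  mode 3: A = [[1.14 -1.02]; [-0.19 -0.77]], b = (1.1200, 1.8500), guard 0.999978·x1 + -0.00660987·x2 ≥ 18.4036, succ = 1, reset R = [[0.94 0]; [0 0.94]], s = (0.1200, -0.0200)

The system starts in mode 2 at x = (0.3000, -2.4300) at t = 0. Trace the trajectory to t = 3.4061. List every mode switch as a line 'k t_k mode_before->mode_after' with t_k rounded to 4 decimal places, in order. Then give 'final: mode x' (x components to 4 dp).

Mode 2: guard c·x = 2.9054 hit at Δt = 1.0046 (t = 1.0046), x⁻ = (1.8503, -2.7334) → reset → x⁺ = (1.1428, -2.4634), jump to mode 0
Mode 0: guard c·x = 4.9642 hit at Δt = 0.5063 (t = 1.5109), x⁻ = (3.9672, -3.3903) → reset → x⁺ = (4.6256, -3.4498), jump to mode 3
Mode 3: guard c·x = 18.4036 hit at Δt = 0.8861 (t = 2.3970), x⁻ = (18.3913, -1.9290) → reset → x⁺ = (17.4078, -1.8333), jump to mode 1
Mode 1: flow for 1.0091 to horizon, guard not reached → x = (16.9152, 11.4927)

1 1.0046 2->0
2 1.5109 0->3
3 2.3970 3->1
final: 1 16.9152 11.4927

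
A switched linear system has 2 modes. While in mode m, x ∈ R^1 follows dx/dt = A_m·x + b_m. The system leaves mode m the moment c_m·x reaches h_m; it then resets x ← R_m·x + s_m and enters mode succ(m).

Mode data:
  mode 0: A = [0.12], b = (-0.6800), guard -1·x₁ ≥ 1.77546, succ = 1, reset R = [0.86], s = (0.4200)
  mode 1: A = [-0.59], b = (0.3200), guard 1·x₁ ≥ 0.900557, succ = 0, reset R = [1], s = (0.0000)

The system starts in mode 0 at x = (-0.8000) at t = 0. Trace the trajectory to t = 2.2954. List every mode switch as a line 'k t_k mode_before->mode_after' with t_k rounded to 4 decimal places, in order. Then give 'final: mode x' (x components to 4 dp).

Mode 0: guard c·x = 1.7755 hit at Δt = 1.1708 (t = 1.1708), x⁻ = (-1.7755) → reset → x⁺ = (-1.1069), jump to mode 1
Mode 1: flow for 1.1246 to horizon, guard not reached → x = (-0.3071)

1 1.1708 0->1
final: 1 -0.3071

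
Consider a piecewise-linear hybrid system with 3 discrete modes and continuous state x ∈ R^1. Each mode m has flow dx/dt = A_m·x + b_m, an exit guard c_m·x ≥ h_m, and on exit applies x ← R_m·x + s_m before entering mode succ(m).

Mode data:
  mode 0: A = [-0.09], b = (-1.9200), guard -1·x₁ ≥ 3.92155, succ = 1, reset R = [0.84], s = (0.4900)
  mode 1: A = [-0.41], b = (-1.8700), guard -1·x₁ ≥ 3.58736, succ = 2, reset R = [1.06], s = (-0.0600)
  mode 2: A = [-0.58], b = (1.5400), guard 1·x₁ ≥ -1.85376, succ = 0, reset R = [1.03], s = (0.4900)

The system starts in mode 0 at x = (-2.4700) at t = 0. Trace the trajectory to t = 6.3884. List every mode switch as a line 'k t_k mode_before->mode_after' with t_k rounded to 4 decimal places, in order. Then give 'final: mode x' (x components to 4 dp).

Mode 0: guard c·x = 3.9215 hit at Δt = 0.8897 (t = 0.8897), x⁻ = (-3.9215) → reset → x⁺ = (-2.8041), jump to mode 1
Mode 1: guard c·x = 3.5874 hit at Δt = 1.4397 (t = 2.3294), x⁻ = (-3.5874) → reset → x⁺ = (-3.8626), jump to mode 2
Mode 2: guard c·x = -1.8538 hit at Δt = 0.6353 (t = 2.9647), x⁻ = (-1.8538) → reset → x⁺ = (-1.4194), jump to mode 0
Mode 0: guard c·x = 3.9215 hit at Δt = 1.4919 (t = 4.4566), x⁻ = (-3.9215) → reset → x⁺ = (-2.8041), jump to mode 1
Mode 1: guard c·x = 3.5874 hit at Δt = 1.4397 (t = 5.8963), x⁻ = (-3.5874) → reset → x⁺ = (-3.8626), jump to mode 2
Mode 2: flow for 0.4921 to horizon, guard not reached → x = (-2.2443)

1 0.8897 0->1
2 2.3294 1->2
3 2.9647 2->0
4 4.4566 0->1
5 5.8963 1->2
final: 2 -2.2443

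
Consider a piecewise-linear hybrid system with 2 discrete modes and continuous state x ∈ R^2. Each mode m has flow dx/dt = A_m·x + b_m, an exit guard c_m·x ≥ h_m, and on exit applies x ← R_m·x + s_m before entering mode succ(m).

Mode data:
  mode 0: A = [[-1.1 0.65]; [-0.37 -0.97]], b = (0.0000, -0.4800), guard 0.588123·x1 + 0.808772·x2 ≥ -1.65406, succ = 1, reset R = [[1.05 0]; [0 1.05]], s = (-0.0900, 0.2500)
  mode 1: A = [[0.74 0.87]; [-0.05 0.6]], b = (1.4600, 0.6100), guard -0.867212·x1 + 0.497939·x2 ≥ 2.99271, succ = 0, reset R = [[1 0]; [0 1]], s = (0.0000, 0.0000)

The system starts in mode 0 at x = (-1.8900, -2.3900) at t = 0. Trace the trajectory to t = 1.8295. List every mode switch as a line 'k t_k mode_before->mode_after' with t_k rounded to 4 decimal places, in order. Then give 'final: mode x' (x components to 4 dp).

Mode 0: guard c·x = -1.6541 hit at Δt = 0.7685 (t = 0.7685), x⁻ = (-1.3338, -1.0752) → reset → x⁺ = (-1.4905, -0.8790), jump to mode 1
Mode 1: flow for 1.0610 to horizon, guard not reached → x = (-2.0166, -0.6296)

1 0.7685 0->1
final: 1 -2.0166 -0.6296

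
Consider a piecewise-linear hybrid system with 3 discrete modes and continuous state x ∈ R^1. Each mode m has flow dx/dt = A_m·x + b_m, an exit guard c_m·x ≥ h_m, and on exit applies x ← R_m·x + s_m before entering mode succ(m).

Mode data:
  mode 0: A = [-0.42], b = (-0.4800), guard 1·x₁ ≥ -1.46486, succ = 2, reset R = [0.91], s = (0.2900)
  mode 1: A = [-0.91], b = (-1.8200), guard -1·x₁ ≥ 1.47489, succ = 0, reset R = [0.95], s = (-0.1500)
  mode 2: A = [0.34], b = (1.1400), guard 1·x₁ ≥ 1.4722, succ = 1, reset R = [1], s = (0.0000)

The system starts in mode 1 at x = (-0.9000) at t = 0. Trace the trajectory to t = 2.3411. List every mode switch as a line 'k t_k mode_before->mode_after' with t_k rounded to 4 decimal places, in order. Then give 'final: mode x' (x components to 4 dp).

1 0.8126 1->0
2 1.3779 0->2
final: 2 -0.1479

Mode 1: guard c·x = 1.4749 hit at Δt = 0.8126 (t = 0.8126), x⁻ = (-1.4749) → reset → x⁺ = (-1.5511), jump to mode 0
Mode 0: guard c·x = -1.4649 hit at Δt = 0.5653 (t = 1.3779), x⁻ = (-1.4649) → reset → x⁺ = (-1.0430), jump to mode 2
Mode 2: flow for 0.9632 to horizon, guard not reached → x = (-0.1479)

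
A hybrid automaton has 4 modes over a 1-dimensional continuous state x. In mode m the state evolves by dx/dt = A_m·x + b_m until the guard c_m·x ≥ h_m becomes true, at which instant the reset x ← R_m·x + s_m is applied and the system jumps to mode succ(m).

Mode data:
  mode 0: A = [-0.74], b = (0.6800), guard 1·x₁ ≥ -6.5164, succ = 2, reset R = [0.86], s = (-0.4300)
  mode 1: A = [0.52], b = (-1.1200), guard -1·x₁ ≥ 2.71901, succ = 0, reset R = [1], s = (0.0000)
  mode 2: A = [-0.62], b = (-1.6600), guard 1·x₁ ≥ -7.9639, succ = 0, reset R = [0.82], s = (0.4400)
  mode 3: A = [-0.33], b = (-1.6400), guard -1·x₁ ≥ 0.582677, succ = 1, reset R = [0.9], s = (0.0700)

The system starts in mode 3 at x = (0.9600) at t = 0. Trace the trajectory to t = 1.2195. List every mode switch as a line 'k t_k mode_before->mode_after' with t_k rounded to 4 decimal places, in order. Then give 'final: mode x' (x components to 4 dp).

1 0.9131 3->1
final: 1 -0.9049

Mode 3: guard c·x = 0.5827 hit at Δt = 0.9131 (t = 0.9131), x⁻ = (-0.5827) → reset → x⁺ = (-0.4544), jump to mode 1
Mode 1: flow for 0.3064 to horizon, guard not reached → x = (-0.9049)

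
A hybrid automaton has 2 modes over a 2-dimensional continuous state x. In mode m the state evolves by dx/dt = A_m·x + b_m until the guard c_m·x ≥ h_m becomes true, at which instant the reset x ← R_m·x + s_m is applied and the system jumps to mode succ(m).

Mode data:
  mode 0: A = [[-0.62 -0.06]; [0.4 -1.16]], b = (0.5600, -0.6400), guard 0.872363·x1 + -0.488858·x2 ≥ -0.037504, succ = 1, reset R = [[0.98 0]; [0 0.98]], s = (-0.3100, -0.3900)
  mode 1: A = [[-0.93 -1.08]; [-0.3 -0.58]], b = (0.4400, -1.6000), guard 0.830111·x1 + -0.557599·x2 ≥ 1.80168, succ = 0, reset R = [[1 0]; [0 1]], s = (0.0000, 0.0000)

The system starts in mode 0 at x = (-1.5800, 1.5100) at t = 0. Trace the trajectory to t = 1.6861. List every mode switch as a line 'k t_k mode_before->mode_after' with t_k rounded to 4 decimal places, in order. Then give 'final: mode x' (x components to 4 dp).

Mode 0: guard c·x = -0.0375 hit at Δt = 1.3248 (t = 1.3248), x⁻ = (-0.2011, -0.2821) → reset → x⁺ = (-0.5071, -0.6665), jump to mode 1
Mode 1: flow for 0.3613 to horizon, guard not reached → x = (0.0596, -1.0415)

1 1.3248 0->1
final: 1 0.0596 -1.0415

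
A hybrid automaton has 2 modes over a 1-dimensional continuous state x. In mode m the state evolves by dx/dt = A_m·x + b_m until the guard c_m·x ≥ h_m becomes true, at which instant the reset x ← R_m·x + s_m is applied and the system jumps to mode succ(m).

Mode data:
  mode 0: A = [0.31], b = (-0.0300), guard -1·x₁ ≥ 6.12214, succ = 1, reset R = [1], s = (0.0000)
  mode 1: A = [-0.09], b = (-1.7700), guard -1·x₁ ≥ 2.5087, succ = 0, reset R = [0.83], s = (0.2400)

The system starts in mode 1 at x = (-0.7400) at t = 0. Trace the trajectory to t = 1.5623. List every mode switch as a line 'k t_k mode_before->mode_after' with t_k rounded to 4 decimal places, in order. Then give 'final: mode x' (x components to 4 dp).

Mode 1: guard c·x = 2.5087 hit at Δt = 1.0901 (t = 1.0901), x⁻ = (-2.5087) → reset → x⁺ = (-1.8422), jump to mode 0
Mode 0: flow for 0.4722 to horizon, guard not reached → x = (-2.1479)

1 1.0901 1->0
final: 0 -2.1479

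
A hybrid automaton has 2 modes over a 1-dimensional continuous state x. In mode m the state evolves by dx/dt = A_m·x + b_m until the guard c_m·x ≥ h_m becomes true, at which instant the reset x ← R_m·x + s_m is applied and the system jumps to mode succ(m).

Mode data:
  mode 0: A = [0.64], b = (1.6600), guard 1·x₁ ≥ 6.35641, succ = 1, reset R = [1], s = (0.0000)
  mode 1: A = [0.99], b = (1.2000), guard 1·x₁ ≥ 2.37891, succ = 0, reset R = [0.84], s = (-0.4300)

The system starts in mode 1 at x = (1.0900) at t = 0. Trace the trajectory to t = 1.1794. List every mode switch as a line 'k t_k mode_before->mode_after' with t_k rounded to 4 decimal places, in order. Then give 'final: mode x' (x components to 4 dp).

Mode 1: guard c·x = 2.3789 hit at Δt = 0.4491 (t = 0.4491), x⁻ = (2.3789) → reset → x⁺ = (1.5683), jump to mode 0
Mode 0: flow for 0.7303 to horizon, guard not reached → x = (4.0481)

1 0.4491 1->0
final: 0 4.0481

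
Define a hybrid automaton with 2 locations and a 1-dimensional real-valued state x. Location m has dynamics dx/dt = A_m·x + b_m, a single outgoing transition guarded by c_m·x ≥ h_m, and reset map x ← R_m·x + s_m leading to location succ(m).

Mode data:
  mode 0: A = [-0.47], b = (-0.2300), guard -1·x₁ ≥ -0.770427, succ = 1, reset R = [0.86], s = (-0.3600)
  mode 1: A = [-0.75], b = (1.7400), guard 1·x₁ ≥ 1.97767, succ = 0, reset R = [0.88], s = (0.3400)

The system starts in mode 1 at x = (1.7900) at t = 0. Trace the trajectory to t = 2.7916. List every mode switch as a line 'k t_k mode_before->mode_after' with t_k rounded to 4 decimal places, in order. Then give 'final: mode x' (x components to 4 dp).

1 0.5828 1->0
2 2.0995 0->1
final: 1 1.1195

Mode 1: guard c·x = 1.9777 hit at Δt = 0.5828 (t = 0.5828), x⁻ = (1.9777) → reset → x⁺ = (2.0803), jump to mode 0
Mode 0: guard c·x = -0.7704 hit at Δt = 1.5167 (t = 2.0995), x⁻ = (0.7704) → reset → x⁺ = (0.3026), jump to mode 1
Mode 1: flow for 0.6921 to horizon, guard not reached → x = (1.1195)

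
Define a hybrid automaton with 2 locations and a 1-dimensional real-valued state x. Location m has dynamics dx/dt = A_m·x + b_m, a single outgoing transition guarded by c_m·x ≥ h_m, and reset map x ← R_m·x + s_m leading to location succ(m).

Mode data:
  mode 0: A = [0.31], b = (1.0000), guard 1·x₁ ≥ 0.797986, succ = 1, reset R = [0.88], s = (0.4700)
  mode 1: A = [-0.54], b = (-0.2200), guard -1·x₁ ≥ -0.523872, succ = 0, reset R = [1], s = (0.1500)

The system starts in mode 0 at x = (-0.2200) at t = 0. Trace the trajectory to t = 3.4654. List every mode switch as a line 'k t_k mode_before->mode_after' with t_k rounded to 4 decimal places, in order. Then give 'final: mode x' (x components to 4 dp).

Mode 0: guard c·x = 0.7980 hit at Δt = 0.9409 (t = 0.9409), x⁻ = (0.7980) → reset → x⁺ = (1.1722), jump to mode 1
Mode 1: guard c·x = -0.5239 hit at Δt = 0.9785 (t = 1.9194), x⁻ = (0.5239) → reset → x⁺ = (0.6739), jump to mode 0
Mode 0: guard c·x = 0.7980 hit at Δt = 0.1011 (t = 2.0205), x⁻ = (0.7980) → reset → x⁺ = (1.1722), jump to mode 1
Mode 1: guard c·x = -0.5239 hit at Δt = 0.9785 (t = 2.9990), x⁻ = (0.5239) → reset → x⁺ = (0.6739), jump to mode 0
Mode 0: guard c·x = 0.7980 hit at Δt = 0.1011 (t = 3.1000), x⁻ = (0.7980) → reset → x⁺ = (1.1722), jump to mode 1
Mode 1: flow for 0.3654 to horizon, guard not reached → x = (0.8894)

1 0.9409 0->1
2 1.9194 1->0
3 2.0205 0->1
4 2.9990 1->0
5 3.1000 0->1
final: 1 0.8894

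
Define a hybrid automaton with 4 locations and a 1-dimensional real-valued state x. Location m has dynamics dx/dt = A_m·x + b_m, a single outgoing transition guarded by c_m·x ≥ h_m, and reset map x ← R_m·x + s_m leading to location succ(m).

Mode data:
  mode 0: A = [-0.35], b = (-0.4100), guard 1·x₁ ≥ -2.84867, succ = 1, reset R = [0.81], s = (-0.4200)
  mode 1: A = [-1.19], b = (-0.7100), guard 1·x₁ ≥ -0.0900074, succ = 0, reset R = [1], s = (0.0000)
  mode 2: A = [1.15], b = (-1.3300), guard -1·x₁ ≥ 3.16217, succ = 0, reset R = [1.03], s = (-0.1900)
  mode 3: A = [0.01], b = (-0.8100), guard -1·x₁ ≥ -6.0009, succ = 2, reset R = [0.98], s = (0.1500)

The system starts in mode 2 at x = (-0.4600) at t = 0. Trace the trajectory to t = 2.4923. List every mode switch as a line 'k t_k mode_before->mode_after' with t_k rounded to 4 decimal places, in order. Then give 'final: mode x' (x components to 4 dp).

Mode 2: guard c·x = 3.1622 hit at Δt = 0.8545 (t = 0.8545), x⁻ = (-3.1622) → reset → x⁺ = (-3.4470), jump to mode 0
Mode 0: guard c·x = -2.8487 hit at Δt = 0.8717 (t = 1.7262), x⁻ = (-2.8487) → reset → x⁺ = (-2.7274), jump to mode 1
Mode 1: flow for 0.7661 to horizon, guard not reached → x = (-1.4529)

1 0.8545 2->0
2 1.7262 0->1
final: 1 -1.4529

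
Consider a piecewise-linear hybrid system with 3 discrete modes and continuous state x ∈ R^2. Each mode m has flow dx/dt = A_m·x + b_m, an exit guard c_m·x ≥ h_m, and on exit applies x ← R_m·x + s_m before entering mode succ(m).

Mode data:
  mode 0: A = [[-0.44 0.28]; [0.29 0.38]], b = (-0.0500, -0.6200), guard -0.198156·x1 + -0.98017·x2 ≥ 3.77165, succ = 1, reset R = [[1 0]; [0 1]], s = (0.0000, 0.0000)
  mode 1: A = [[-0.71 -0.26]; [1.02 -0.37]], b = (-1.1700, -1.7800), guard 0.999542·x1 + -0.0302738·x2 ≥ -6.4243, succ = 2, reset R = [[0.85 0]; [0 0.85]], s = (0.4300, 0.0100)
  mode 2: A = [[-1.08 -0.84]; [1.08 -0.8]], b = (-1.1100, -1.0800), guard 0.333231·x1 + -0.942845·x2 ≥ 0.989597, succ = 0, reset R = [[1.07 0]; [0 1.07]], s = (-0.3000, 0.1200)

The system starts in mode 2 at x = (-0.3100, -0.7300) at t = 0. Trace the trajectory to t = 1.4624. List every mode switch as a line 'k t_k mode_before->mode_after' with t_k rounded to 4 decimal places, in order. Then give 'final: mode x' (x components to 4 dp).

1 0.6447 2->0
final: 0 -0.7853 -2.2982

Mode 2: guard c·x = 0.9896 hit at Δt = 0.6447 (t = 0.6447), x⁻ = (-0.2861, -1.1507) → reset → x⁺ = (-0.6061, -1.1112), jump to mode 0
Mode 0: flow for 0.8177 to horizon, guard not reached → x = (-0.7853, -2.2982)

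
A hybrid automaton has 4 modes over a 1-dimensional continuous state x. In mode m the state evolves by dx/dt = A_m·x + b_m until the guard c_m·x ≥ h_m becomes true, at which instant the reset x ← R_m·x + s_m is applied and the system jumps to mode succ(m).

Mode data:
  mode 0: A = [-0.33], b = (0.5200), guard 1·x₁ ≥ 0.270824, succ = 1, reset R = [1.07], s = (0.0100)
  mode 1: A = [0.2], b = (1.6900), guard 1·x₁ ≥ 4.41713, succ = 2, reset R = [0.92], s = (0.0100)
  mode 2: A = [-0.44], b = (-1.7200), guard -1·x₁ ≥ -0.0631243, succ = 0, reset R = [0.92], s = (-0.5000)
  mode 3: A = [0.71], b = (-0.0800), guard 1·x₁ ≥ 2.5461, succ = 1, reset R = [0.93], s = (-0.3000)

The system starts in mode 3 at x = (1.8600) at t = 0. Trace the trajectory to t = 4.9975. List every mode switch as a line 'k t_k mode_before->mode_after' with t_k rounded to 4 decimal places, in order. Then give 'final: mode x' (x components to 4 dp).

1 0.4665 3->1
2 1.4745 1->2
3 3.0608 2->0
4 4.3814 0->1
final: 1 1.4472

Mode 3: guard c·x = 2.5461 hit at Δt = 0.4665 (t = 0.4665), x⁻ = (2.5461) → reset → x⁺ = (2.0679), jump to mode 1
Mode 1: guard c·x = 4.4171 hit at Δt = 1.0080 (t = 1.4745), x⁻ = (4.4171) → reset → x⁺ = (4.0738), jump to mode 2
Mode 2: guard c·x = -0.0631 hit at Δt = 1.5863 (t = 3.0608), x⁻ = (0.0631) → reset → x⁺ = (-0.4419), jump to mode 0
Mode 0: guard c·x = 0.2708 hit at Δt = 1.3206 (t = 4.3814), x⁻ = (0.2708) → reset → x⁺ = (0.2998), jump to mode 1
Mode 1: flow for 0.6161 to horizon, guard not reached → x = (1.4472)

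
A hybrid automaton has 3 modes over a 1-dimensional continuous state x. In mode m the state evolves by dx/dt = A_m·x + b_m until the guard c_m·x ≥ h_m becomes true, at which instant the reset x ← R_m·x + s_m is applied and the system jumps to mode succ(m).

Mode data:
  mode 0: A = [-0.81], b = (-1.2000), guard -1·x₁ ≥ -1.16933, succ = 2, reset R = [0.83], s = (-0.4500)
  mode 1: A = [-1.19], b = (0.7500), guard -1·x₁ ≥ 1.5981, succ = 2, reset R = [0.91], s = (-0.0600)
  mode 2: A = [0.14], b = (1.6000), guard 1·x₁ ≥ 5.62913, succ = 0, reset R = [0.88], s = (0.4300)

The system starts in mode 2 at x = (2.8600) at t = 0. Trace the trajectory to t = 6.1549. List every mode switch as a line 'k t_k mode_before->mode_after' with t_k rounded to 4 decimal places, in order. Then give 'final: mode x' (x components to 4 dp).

Mode 2: guard c·x = 5.6291 hit at Δt = 1.2653 (t = 1.2653), x⁻ = (5.6291) → reset → x⁺ = (5.3836), jump to mode 0
Mode 0: guard c·x = -1.1693 hit at Δt = 1.1748 (t = 2.4401), x⁻ = (1.1693) → reset → x⁺ = (0.5205), jump to mode 2
Mode 2: guard c·x = 5.6291 hit at Δt = 2.5425 (t = 4.9826), x⁻ = (5.6291) → reset → x⁺ = (5.3836), jump to mode 0
Mode 0: flow for 1.1723 to horizon, guard not reached → x = (1.1746)

1 1.2653 2->0
2 2.4401 0->2
3 4.9826 2->0
final: 0 1.1746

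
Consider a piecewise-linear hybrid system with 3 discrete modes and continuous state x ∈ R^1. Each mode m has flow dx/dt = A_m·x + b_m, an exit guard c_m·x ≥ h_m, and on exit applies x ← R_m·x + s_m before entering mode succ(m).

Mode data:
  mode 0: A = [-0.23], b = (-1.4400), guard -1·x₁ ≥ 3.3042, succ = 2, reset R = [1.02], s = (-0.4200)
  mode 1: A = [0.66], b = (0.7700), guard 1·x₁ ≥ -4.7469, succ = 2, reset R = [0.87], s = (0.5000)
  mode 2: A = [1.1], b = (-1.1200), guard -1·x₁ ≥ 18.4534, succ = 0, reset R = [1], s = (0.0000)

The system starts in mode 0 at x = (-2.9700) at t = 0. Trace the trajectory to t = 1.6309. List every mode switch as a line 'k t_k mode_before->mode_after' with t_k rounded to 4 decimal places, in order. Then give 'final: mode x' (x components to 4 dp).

1 0.4656 0->2
final: 2 -16.3078

Mode 0: guard c·x = 3.3042 hit at Δt = 0.4656 (t = 0.4656), x⁻ = (-3.3042) → reset → x⁺ = (-3.7903), jump to mode 2
Mode 2: flow for 1.1653 to horizon, guard not reached → x = (-16.3078)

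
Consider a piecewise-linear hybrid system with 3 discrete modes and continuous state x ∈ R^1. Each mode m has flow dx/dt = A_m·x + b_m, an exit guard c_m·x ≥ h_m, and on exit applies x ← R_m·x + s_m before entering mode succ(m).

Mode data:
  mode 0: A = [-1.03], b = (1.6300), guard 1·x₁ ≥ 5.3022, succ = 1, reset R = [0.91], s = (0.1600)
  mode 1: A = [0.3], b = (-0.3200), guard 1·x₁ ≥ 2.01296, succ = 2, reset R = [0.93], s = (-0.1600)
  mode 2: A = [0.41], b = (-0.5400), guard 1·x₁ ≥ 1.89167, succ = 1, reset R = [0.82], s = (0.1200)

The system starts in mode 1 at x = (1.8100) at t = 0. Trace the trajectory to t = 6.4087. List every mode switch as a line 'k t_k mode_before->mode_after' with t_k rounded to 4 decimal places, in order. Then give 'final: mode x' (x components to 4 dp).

Mode 1: guard c·x = 2.0130 hit at Δt = 0.8047 (t = 0.8047), x⁻ = (2.0130) → reset → x⁺ = (1.7121), jump to mode 2
Mode 2: guard c·x = 1.8917 hit at Δt = 0.9142 (t = 1.7189), x⁻ = (1.8917) → reset → x⁺ = (1.6712), jump to mode 1
Mode 1: guard c·x = 2.0130 hit at Δt = 1.4938 (t = 3.2127), x⁻ = (2.0130) → reset → x⁺ = (1.7121), jump to mode 2
Mode 2: guard c·x = 1.8917 hit at Δt = 0.9142 (t = 4.1270), x⁻ = (1.8917) → reset → x⁺ = (1.6712), jump to mode 1
Mode 1: guard c·x = 2.0130 hit at Δt = 1.4938 (t = 5.6208), x⁻ = (2.0130) → reset → x⁺ = (1.7121), jump to mode 2
Mode 2: flow for 0.7879 to horizon, guard not reached → x = (1.8627)

1 0.8047 1->2
2 1.7189 2->1
3 3.2127 1->2
4 4.1270 2->1
5 5.6208 1->2
final: 2 1.8627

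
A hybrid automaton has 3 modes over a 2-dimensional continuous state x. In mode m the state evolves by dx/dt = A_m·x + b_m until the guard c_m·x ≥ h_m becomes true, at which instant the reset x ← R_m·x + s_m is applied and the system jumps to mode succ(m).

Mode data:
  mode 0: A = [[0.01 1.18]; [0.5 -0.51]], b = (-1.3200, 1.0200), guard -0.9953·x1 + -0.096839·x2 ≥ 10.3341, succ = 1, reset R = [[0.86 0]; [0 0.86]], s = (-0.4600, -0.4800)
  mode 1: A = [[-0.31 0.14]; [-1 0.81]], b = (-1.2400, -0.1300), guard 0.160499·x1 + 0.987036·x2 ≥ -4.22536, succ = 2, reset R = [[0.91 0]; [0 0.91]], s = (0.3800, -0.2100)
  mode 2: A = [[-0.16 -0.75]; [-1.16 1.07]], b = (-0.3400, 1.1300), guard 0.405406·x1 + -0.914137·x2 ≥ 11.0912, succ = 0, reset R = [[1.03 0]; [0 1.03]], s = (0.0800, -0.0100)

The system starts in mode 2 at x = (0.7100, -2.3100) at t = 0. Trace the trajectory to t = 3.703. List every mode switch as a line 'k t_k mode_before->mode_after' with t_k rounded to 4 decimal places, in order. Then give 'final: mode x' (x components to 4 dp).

Mode 2: guard c·x = 11.0912 hit at Δt = 1.1788 (t = 1.1788), x⁻ = (4.3979, -10.1826) → reset → x⁺ = (4.6098, -10.4980), jump to mode 0
Mode 0: guard c·x = 10.3341 hit at Δt = 1.4788 (t = 2.6576), x⁻ = (-9.8002, -5.9892) → reset → x⁺ = (-8.8881, -5.6307), jump to mode 1
Mode 1: guard c·x = -4.2254 hit at Δt = 0.5422 (t = 3.1998), x⁻ = (-8.4331, -2.9096) → reset → x⁺ = (-7.2941, -2.8577), jump to mode 2
Mode 2: flow for 0.5032 to horizon, guard not reached → x = (-6.5402, 1.1328)

1 1.1788 2->0
2 2.6576 0->1
3 3.1998 1->2
final: 2 -6.5402 1.1328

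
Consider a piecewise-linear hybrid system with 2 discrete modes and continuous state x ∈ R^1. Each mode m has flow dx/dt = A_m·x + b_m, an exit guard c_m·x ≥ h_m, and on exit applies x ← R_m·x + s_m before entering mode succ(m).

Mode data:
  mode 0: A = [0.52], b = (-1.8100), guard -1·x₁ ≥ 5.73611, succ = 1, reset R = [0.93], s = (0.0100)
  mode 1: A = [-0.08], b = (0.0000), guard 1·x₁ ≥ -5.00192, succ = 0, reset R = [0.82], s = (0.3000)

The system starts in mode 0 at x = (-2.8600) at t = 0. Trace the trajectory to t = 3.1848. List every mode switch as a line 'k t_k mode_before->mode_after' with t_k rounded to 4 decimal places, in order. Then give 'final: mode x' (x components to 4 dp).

Mode 0: guard c·x = 5.7361 hit at Δt = 0.7193 (t = 0.7193), x⁻ = (-5.7361) → reset → x⁺ = (-5.3246), jump to mode 1
Mode 1: guard c·x = -5.0019 hit at Δt = 0.7814 (t = 1.5007), x⁻ = (-5.0019) → reset → x⁺ = (-3.8016), jump to mode 0
Mode 0: guard c·x = 5.7361 hit at Δt = 0.4530 (t = 1.9538), x⁻ = (-5.7361) → reset → x⁺ = (-5.3246), jump to mode 1
Mode 1: guard c·x = -5.0019 hit at Δt = 0.7814 (t = 2.7352), x⁻ = (-5.0019) → reset → x⁺ = (-3.8016), jump to mode 0
Mode 0: flow for 0.4496 to horizon, guard not reached → x = (-5.7198)

1 0.7193 0->1
2 1.5007 1->0
3 1.9538 0->1
4 2.7352 1->0
final: 0 -5.7198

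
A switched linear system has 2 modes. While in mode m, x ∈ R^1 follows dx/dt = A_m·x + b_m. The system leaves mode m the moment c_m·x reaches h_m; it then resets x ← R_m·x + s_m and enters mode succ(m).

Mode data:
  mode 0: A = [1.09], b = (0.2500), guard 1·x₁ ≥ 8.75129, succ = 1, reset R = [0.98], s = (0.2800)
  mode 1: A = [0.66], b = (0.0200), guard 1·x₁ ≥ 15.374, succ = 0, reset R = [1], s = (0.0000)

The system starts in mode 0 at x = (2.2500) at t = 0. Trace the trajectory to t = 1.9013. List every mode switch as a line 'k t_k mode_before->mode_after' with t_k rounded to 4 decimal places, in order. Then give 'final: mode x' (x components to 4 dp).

Mode 0: guard c·x = 8.7513 hit at Δt = 1.1808 (t = 1.1808), x⁻ = (8.7513) → reset → x⁺ = (8.8563), jump to mode 1
Mode 1: flow for 0.7205 to horizon, guard not reached → x = (14.2670)

1 1.1808 0->1
final: 1 14.2670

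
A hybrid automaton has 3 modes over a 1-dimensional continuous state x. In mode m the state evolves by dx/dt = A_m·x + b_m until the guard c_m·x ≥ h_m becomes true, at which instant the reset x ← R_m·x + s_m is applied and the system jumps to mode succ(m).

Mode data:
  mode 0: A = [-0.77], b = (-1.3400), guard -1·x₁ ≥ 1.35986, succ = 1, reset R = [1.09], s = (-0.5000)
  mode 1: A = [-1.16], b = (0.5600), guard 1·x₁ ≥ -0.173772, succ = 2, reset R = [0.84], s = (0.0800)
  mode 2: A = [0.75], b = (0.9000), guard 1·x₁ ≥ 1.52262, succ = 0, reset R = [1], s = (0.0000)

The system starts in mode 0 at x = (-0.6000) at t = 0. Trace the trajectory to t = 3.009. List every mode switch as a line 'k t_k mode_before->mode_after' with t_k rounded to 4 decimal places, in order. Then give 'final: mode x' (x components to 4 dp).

Mode 0: guard c·x = 1.3599 hit at Δt = 1.4257 (t = 1.4257), x⁻ = (-1.3599) → reset → x⁺ = (-1.9822), jump to mode 1
Mode 1: guard c·x = -0.1738 hit at Δt = 1.1405 (t = 2.5662), x⁻ = (-0.1738) → reset → x⁺ = (-0.0660), jump to mode 2
Mode 2: flow for 0.4428 to horizon, guard not reached → x = (0.3807)

1 1.4257 0->1
2 2.5662 1->2
final: 2 0.3807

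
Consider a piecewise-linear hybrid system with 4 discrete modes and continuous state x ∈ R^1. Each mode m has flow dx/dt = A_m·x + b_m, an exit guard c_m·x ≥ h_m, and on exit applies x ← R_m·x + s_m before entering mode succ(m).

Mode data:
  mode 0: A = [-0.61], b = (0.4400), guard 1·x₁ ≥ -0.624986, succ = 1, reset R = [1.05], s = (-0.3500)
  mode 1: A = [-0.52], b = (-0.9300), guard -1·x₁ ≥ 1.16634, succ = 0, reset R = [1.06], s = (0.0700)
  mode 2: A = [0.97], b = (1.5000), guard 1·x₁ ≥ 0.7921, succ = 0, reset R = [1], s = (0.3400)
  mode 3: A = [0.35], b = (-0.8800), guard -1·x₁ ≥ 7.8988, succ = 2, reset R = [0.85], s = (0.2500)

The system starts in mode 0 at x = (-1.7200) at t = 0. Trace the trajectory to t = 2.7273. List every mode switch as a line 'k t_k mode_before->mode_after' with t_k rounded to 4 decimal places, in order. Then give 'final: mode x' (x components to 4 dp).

1 0.9757 0->1
2 1.4161 1->0
3 1.9701 0->1
4 2.4105 1->0
final: 0 -0.8347

Mode 0: guard c·x = -0.6250 hit at Δt = 0.9757 (t = 0.9757), x⁻ = (-0.6250) → reset → x⁺ = (-1.0062), jump to mode 1
Mode 1: guard c·x = 1.1663 hit at Δt = 0.4404 (t = 1.4161), x⁻ = (-1.1663) → reset → x⁺ = (-1.1663), jump to mode 0
Mode 0: guard c·x = -0.6250 hit at Δt = 0.5540 (t = 1.9701), x⁻ = (-0.6250) → reset → x⁺ = (-1.0062), jump to mode 1
Mode 1: guard c·x = 1.1663 hit at Δt = 0.4404 (t = 2.4105), x⁻ = (-1.1663) → reset → x⁺ = (-1.1663), jump to mode 0
Mode 0: flow for 0.3168 to horizon, guard not reached → x = (-0.8347)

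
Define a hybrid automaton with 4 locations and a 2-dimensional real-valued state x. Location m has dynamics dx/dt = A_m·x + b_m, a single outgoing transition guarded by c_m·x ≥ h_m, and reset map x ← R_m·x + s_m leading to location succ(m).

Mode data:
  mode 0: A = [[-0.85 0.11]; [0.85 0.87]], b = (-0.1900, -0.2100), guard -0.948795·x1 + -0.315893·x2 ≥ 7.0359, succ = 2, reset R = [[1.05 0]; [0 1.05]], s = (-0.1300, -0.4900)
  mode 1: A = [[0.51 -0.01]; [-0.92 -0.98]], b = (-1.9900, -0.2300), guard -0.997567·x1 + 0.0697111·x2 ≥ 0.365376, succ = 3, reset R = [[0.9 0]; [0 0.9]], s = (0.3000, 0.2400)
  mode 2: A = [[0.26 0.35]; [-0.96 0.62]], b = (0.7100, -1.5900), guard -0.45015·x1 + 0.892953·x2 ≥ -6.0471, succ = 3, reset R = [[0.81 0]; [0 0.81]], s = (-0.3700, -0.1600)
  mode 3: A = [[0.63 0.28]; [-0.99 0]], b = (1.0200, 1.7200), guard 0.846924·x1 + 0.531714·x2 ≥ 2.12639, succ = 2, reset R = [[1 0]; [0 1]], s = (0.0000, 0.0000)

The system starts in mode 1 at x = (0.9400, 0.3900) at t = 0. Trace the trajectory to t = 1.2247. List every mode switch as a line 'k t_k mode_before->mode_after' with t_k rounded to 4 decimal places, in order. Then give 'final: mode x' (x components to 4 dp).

1 0.7174 1->3
final: 3 0.6613 0.9292

Mode 1: guard c·x = 0.3654 hit at Δt = 0.7174 (t = 0.7174), x⁻ = (-0.3693, -0.0433) → reset → x⁺ = (-0.0324, 0.2010), jump to mode 3
Mode 3: flow for 0.5073 to horizon, guard not reached → x = (0.6613, 0.9292)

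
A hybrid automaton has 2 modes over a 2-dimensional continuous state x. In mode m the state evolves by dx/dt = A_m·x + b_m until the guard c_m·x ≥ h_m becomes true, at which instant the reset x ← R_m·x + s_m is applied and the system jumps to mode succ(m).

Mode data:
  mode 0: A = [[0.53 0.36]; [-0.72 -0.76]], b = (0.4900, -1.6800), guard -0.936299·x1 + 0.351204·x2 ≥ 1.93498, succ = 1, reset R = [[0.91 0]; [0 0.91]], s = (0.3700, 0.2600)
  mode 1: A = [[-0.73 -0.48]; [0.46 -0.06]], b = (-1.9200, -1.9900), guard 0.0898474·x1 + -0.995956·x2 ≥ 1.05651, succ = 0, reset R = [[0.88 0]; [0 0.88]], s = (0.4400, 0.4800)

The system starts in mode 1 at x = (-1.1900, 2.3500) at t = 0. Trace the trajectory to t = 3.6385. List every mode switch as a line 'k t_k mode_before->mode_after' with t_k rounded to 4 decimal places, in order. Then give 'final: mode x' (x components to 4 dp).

1 1.2389 1->0
2 2.3758 0->1
3 2.7452 1->0
final: 0 -1.5576 -0.7609

Mode 1: guard c·x = 1.0565 hit at Δt = 1.2389 (t = 1.2389), x⁻ = (-2.1639, -1.2560) → reset → x⁺ = (-1.4642, -0.6253), jump to mode 0
Mode 0: guard c·x = 1.9350 hit at Δt = 1.1369 (t = 2.3758), x⁻ = (-2.2582, -0.5108) → reset → x⁺ = (-1.6850, -0.2048), jump to mode 1
Mode 1: guard c·x = 1.0565 hit at Δt = 0.3694 (t = 2.7452), x⁻ = (-1.7938, -1.2226) → reset → x⁺ = (-1.1386, -0.5959), jump to mode 0
Mode 0: flow for 0.8933 to horizon, guard not reached → x = (-1.5576, -0.7609)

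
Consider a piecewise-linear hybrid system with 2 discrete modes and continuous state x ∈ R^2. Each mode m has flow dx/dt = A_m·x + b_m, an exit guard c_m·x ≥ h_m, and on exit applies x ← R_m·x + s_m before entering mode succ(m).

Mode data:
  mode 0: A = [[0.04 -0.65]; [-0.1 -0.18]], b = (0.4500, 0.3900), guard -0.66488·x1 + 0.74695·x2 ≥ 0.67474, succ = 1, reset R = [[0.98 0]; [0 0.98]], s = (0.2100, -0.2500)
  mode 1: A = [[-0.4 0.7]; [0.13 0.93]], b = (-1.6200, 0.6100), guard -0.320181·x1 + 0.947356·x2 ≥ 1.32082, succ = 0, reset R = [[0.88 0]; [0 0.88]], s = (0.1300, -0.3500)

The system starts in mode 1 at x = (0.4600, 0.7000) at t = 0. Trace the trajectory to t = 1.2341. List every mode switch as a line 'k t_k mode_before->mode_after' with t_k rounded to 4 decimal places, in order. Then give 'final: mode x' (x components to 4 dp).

1 0.4404 1->0
2 0.8889 0->1
final: 1 -0.0495 1.2321

Mode 1: guard c·x = 1.3208 hit at Δt = 0.4404 (t = 0.4404), x⁻ = (0.0255, 1.4028) → reset → x⁺ = (0.1524, 0.8845), jump to mode 0
Mode 0: guard c·x = 0.6747 hit at Δt = 0.4485 (t = 0.8889), x⁻ = (0.0847, 0.9787) → reset → x⁺ = (0.2930, 0.7092), jump to mode 1
Mode 1: flow for 0.3452 to horizon, guard not reached → x = (-0.0495, 1.2321)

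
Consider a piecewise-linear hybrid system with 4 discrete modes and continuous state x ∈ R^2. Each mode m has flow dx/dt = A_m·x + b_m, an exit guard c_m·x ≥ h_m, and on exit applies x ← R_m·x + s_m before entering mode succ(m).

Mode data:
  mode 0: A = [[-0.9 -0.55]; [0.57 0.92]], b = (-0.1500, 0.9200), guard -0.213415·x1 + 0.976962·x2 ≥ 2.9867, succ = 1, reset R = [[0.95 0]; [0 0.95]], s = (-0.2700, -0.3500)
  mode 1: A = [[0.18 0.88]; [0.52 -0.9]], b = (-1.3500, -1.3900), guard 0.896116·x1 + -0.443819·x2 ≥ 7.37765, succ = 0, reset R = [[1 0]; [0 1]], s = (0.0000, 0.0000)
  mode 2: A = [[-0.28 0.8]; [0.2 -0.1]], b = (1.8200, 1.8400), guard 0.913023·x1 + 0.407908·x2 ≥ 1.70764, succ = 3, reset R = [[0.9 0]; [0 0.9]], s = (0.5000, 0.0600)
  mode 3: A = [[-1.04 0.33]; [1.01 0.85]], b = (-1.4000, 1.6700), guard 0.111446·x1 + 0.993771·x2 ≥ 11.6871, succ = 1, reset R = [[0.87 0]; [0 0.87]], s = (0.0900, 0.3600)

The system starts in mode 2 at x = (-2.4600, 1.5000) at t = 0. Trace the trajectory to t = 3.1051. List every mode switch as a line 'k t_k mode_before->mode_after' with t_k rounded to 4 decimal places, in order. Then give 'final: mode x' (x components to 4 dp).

1 0.8357 2->3
2 2.0060 3->1
final: 1 6.9337 4.6643

Mode 2: guard c·x = 1.7076 hit at Δt = 0.8357 (t = 0.8357), x⁻ = (0.6583, 2.7129) → reset → x⁺ = (1.0925, 2.5016), jump to mode 3
Mode 3: guard c·x = 11.6871 hit at Δt = 1.1703 (t = 2.0060), x⁻ = (0.9941, 11.6489) → reset → x⁺ = (0.9549, 10.4945), jump to mode 1
Mode 1: flow for 1.0991 to horizon, guard not reached → x = (6.9337, 4.6643)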